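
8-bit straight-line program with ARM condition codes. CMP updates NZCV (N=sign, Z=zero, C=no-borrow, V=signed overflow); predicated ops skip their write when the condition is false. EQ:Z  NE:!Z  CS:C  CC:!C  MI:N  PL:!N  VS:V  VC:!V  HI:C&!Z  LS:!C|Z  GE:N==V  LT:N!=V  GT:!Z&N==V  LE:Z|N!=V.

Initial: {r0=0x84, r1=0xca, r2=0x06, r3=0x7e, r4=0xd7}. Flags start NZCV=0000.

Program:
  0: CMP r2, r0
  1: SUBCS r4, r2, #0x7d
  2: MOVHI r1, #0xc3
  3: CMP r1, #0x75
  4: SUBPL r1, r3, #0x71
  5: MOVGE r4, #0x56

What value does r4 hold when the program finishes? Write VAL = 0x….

VAL = 0xd7

0: ✓ CMP  NZCV=1001
1: · SUBCS
2: · MOVHI
3: ✓ CMP  NZCV=0011
4: ✓ SUBPL  r1←0x0d
5: · MOVGE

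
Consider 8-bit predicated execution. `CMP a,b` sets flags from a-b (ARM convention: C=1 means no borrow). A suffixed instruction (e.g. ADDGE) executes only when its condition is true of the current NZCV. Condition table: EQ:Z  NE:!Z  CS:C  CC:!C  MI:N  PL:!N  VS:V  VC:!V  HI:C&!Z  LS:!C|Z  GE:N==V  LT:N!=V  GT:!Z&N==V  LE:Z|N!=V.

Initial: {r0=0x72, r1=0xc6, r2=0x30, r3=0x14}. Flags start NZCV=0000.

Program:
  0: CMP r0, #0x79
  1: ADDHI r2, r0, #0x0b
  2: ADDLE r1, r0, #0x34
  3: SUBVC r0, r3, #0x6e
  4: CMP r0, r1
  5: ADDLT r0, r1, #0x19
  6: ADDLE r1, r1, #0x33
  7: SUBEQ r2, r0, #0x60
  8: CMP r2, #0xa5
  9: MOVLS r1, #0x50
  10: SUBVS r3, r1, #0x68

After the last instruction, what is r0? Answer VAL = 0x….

0: ✓ CMP  NZCV=1000
1: · ADDHI
2: ✓ ADDLE  r1←0xa6
3: ✓ SUBVC  r0←0xa6
4: ✓ CMP  NZCV=0110
5: · ADDLT
6: ✓ ADDLE  r1←0xd9
7: ✓ SUBEQ  r2←0x46
8: ✓ CMP  NZCV=1001
9: ✓ MOVLS  r1←0x50
10: ✓ SUBVS  r3←0xe8

VAL = 0xa6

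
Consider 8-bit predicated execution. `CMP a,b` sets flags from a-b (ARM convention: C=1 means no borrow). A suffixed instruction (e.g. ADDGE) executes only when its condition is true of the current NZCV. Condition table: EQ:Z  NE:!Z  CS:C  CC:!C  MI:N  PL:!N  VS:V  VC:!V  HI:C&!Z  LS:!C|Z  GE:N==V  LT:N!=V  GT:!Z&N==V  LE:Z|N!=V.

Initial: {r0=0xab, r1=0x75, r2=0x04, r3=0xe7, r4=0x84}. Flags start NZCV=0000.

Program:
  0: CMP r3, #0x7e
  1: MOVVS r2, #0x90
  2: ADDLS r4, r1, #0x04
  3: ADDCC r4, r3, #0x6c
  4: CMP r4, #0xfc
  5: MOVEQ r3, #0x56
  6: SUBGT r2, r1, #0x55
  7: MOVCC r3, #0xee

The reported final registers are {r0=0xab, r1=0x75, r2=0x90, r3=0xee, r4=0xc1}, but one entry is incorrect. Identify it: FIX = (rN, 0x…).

0: ✓ CMP  NZCV=0011
1: ✓ MOVVS  r2←0x90
2: · ADDLS
3: · ADDCC
4: ✓ CMP  NZCV=1000
5: · MOVEQ
6: · SUBGT
7: ✓ MOVCC  r3←0xee

FIX = (r4, 0x84)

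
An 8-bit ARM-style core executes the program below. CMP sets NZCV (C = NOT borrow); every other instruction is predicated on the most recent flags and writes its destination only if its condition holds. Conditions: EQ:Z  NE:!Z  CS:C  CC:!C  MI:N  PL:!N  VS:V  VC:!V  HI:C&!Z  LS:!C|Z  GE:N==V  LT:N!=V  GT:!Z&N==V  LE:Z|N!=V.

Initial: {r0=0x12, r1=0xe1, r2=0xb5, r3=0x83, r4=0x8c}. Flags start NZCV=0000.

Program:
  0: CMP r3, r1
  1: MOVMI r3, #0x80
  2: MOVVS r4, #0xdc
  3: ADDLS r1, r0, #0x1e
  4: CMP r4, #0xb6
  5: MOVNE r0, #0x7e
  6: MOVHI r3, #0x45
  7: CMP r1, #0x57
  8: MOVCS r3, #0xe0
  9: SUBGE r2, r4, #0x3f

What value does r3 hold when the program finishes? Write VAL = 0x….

[0] flags=1000 → (cmp)
[1] flags=1000 MI?T → r3=0x80
[2] flags=1000 VS?F → skip
[3] flags=1000 LS?T → r1=0x30
[4] flags=1000 → (cmp)
[5] flags=1000 NE?T → r0=0x7e
[6] flags=1000 HI?F → skip
[7] flags=1000 → (cmp)
[8] flags=1000 CS?F → skip
[9] flags=1000 GE?F → skip

VAL = 0x80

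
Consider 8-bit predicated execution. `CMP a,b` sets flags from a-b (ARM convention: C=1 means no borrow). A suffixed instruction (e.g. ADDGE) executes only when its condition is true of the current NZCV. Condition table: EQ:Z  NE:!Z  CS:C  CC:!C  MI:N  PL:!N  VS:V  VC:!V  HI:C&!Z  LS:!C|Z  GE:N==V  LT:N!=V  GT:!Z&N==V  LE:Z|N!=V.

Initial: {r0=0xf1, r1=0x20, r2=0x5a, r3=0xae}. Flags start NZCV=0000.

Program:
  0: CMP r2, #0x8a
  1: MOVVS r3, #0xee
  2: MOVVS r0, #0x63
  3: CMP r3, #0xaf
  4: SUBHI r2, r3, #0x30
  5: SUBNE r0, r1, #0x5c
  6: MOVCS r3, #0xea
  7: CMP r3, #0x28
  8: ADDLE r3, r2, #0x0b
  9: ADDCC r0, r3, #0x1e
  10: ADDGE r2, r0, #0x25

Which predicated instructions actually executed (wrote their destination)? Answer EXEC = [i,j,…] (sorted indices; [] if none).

EXEC = [1,2,4,5,6,8]

[0] flags=1001 → (cmp)
[1] flags=1001 VS?T → r3=0xee
[2] flags=1001 VS?T → r0=0x63
[3] flags=0010 → (cmp)
[4] flags=0010 HI?T → r2=0xbe
[5] flags=0010 NE?T → r0=0xc4
[6] flags=0010 CS?T → r3=0xea
[7] flags=1010 → (cmp)
[8] flags=1010 LE?T → r3=0xc9
[9] flags=1010 CC?F → skip
[10] flags=1010 GE?F → skip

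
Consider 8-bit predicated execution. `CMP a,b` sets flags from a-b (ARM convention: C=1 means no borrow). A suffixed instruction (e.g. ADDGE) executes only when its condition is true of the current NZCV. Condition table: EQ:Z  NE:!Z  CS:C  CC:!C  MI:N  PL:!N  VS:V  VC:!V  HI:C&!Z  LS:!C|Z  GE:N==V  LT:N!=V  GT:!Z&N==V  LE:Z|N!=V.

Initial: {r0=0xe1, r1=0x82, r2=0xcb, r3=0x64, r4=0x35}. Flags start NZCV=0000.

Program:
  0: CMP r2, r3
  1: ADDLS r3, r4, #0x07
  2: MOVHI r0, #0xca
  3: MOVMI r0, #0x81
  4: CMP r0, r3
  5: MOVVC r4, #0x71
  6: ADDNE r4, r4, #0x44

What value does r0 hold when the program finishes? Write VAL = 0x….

VAL = 0xca

0: ✓ CMP  NZCV=0011
1: · ADDLS
2: ✓ MOVHI  r0←0xca
3: · MOVMI
4: ✓ CMP  NZCV=0011
5: · MOVVC
6: ✓ ADDNE  r4←0x79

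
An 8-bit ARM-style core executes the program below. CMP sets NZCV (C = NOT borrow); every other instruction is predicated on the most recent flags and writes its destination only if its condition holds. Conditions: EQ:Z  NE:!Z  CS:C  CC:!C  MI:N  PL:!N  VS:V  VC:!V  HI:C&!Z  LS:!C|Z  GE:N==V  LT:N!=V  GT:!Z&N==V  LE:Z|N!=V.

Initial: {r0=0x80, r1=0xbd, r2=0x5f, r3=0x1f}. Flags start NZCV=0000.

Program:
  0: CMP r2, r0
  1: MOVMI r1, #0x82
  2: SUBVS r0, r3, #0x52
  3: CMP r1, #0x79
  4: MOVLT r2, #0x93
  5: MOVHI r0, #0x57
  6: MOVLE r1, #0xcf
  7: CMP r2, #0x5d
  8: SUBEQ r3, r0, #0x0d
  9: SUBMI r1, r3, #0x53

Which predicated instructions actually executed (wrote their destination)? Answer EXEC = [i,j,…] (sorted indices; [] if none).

0: ✓ CMP  NZCV=1001
1: ✓ MOVMI  r1←0x82
2: ✓ SUBVS  r0←0xcd
3: ✓ CMP  NZCV=0011
4: ✓ MOVLT  r2←0x93
5: ✓ MOVHI  r0←0x57
6: ✓ MOVLE  r1←0xcf
7: ✓ CMP  NZCV=0011
8: · SUBEQ
9: · SUBMI

EXEC = [1,2,4,5,6]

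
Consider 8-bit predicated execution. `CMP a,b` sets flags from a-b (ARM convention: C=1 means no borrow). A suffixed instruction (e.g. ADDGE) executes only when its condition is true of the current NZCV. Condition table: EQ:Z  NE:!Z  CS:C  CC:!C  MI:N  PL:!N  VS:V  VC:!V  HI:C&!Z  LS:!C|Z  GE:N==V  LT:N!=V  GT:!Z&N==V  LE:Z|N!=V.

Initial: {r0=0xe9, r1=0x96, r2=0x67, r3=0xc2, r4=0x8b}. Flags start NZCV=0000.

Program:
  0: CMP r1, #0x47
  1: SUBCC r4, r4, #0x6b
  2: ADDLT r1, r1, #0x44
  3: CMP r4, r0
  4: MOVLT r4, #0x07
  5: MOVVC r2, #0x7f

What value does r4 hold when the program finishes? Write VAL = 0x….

VAL = 0x07

0: ✓ CMP  NZCV=0011
1: · SUBCC
2: ✓ ADDLT  r1←0xda
3: ✓ CMP  NZCV=1000
4: ✓ MOVLT  r4←0x07
5: ✓ MOVVC  r2←0x7f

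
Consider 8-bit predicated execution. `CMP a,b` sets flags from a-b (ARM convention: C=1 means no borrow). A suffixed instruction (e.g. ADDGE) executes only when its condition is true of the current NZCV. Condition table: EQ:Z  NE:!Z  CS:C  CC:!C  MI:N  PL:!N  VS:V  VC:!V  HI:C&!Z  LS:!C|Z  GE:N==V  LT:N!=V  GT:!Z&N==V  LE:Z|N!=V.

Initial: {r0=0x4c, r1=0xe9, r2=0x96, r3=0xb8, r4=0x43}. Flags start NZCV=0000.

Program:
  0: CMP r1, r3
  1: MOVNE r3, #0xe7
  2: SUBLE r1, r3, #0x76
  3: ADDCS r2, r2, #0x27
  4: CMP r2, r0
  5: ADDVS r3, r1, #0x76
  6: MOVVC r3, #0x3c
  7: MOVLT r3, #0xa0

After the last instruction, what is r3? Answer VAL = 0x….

[0] flags=0010 → (cmp)
[1] flags=0010 NE?T → r3=0xe7
[2] flags=0010 LE?F → skip
[3] flags=0010 CS?T → r2=0xbd
[4] flags=0011 → (cmp)
[5] flags=0011 VS?T → r3=0x5f
[6] flags=0011 VC?F → skip
[7] flags=0011 LT?T → r3=0xa0

VAL = 0xa0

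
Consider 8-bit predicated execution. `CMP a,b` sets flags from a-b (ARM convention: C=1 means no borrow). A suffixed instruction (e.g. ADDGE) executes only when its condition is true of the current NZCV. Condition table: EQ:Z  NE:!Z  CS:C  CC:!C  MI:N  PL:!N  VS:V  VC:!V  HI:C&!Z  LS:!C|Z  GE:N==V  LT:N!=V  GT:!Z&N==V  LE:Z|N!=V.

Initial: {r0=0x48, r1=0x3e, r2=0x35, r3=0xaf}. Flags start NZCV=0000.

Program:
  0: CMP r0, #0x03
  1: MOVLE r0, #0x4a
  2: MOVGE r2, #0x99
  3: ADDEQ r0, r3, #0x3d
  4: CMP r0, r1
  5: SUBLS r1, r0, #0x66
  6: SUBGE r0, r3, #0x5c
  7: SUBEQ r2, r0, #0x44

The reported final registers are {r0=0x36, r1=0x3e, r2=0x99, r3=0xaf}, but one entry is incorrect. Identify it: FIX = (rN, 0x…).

FIX = (r0, 0x53)

0: ✓ CMP  NZCV=0010
1: · MOVLE
2: ✓ MOVGE  r2←0x99
3: · ADDEQ
4: ✓ CMP  NZCV=0010
5: · SUBLS
6: ✓ SUBGE  r0←0x53
7: · SUBEQ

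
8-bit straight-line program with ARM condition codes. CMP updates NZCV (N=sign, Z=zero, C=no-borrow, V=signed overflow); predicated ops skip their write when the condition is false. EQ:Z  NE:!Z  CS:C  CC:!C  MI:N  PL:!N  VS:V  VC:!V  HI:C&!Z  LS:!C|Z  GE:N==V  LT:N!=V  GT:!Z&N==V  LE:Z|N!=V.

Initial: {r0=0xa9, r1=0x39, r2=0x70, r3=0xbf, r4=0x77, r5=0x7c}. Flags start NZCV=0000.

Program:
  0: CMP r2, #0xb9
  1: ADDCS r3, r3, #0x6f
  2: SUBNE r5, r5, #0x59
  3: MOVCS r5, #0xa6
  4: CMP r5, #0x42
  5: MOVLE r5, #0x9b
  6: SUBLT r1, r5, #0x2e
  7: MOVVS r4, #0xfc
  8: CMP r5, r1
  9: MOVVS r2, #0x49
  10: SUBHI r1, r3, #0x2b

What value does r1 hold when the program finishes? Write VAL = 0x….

VAL = 0x94

[0] flags=1001 → (cmp)
[1] flags=1001 CS?F → skip
[2] flags=1001 NE?T → r5=0x23
[3] flags=1001 CS?F → skip
[4] flags=1000 → (cmp)
[5] flags=1000 LE?T → r5=0x9b
[6] flags=1000 LT?T → r1=0x6d
[7] flags=1000 VS?F → skip
[8] flags=0011 → (cmp)
[9] flags=0011 VS?T → r2=0x49
[10] flags=0011 HI?T → r1=0x94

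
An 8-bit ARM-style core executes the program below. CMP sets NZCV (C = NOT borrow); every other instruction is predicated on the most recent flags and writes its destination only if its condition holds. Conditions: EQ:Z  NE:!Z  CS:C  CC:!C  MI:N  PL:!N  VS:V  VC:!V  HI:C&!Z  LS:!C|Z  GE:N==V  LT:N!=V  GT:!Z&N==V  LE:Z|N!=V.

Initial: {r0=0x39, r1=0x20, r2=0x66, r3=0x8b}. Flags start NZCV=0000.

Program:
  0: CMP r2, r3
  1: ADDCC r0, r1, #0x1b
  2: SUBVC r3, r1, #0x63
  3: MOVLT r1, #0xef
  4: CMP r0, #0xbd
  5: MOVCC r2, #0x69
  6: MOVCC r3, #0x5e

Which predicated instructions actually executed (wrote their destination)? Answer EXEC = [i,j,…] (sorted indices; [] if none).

0: ✓ CMP  NZCV=1001
1: ✓ ADDCC  r0←0x3b
2: · SUBVC
3: · MOVLT
4: ✓ CMP  NZCV=0000
5: ✓ MOVCC  r2←0x69
6: ✓ MOVCC  r3←0x5e

EXEC = [1,5,6]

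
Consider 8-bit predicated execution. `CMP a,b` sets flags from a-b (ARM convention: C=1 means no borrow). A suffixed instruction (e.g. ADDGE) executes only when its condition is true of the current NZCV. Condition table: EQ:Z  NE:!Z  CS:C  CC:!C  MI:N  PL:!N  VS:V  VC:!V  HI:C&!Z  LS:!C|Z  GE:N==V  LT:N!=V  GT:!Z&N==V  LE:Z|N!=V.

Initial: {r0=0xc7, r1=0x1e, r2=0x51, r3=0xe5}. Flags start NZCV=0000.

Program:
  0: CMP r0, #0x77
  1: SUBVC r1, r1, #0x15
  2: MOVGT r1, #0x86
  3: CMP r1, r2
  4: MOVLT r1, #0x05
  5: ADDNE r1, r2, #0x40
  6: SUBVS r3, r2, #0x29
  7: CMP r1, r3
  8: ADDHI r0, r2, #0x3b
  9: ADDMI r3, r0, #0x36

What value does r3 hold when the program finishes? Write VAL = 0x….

VAL = 0xfd

0: ✓ CMP  NZCV=0011
1: · SUBVC
2: · MOVGT
3: ✓ CMP  NZCV=1000
4: ✓ MOVLT  r1←0x05
5: ✓ ADDNE  r1←0x91
6: · SUBVS
7: ✓ CMP  NZCV=1000
8: · ADDHI
9: ✓ ADDMI  r3←0xfd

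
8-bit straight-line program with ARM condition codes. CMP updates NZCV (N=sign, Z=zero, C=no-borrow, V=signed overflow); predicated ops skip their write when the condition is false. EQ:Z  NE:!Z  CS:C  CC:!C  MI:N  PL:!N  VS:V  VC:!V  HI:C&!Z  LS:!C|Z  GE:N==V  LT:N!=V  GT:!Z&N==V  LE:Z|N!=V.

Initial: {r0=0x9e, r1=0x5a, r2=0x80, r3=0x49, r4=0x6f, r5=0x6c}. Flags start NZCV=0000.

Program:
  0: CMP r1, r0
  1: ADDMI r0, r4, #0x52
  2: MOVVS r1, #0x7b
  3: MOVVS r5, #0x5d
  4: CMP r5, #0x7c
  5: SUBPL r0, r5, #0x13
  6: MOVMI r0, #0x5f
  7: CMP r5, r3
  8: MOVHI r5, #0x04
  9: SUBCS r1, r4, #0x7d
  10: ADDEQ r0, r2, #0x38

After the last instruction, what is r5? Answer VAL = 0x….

[0] flags=1001 → (cmp)
[1] flags=1001 MI?T → r0=0xc1
[2] flags=1001 VS?T → r1=0x7b
[3] flags=1001 VS?T → r5=0x5d
[4] flags=1000 → (cmp)
[5] flags=1000 PL?F → skip
[6] flags=1000 MI?T → r0=0x5f
[7] flags=0010 → (cmp)
[8] flags=0010 HI?T → r5=0x04
[9] flags=0010 CS?T → r1=0xf2
[10] flags=0010 EQ?F → skip

VAL = 0x04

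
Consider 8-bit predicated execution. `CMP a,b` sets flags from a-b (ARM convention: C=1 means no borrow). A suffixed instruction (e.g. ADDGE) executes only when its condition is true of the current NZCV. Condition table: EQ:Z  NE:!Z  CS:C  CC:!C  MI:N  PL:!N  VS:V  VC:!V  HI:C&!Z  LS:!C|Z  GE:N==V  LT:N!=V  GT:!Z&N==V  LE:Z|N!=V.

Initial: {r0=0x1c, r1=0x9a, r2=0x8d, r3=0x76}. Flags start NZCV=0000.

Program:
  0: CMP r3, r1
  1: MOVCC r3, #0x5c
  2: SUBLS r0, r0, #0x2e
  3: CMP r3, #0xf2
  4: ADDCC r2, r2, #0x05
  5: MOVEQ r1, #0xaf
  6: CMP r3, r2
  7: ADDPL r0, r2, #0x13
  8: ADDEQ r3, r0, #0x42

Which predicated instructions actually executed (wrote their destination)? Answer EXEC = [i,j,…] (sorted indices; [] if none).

EXEC = [1,2,4]

[0] flags=1001 → (cmp)
[1] flags=1001 CC?T → r3=0x5c
[2] flags=1001 LS?T → r0=0xee
[3] flags=0000 → (cmp)
[4] flags=0000 CC?T → r2=0x92
[5] flags=0000 EQ?F → skip
[6] flags=1001 → (cmp)
[7] flags=1001 PL?F → skip
[8] flags=1001 EQ?F → skip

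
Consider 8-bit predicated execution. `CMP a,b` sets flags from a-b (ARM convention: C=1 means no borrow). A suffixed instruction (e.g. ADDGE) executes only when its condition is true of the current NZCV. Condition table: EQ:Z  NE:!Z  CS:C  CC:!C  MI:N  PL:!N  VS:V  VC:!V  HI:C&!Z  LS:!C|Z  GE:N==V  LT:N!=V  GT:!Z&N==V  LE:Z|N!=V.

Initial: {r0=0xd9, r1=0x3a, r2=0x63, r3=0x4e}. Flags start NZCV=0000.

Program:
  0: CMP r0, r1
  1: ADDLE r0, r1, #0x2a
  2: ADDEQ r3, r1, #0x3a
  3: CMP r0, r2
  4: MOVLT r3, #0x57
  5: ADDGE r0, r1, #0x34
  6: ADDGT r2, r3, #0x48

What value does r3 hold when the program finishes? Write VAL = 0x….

VAL = 0x4e

0: ✓ CMP  NZCV=1010
1: ✓ ADDLE  r0←0x64
2: · ADDEQ
3: ✓ CMP  NZCV=0010
4: · MOVLT
5: ✓ ADDGE  r0←0x6e
6: ✓ ADDGT  r2←0x96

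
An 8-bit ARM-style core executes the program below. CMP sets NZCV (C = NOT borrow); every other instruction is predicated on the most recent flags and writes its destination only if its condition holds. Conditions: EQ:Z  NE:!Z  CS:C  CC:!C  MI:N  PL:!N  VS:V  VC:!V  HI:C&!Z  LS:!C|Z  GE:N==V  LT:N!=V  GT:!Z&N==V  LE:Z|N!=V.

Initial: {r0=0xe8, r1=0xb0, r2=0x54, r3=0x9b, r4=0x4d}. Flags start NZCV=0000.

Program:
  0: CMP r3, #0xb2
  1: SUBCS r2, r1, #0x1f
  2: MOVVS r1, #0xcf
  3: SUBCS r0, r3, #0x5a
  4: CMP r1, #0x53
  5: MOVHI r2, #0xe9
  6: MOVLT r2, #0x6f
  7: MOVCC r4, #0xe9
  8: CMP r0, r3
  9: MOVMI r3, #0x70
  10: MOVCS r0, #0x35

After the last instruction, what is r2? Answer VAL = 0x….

VAL = 0x6f

0: ✓ CMP  NZCV=1000
1: · SUBCS
2: · MOVVS
3: · SUBCS
4: ✓ CMP  NZCV=0011
5: ✓ MOVHI  r2←0xe9
6: ✓ MOVLT  r2←0x6f
7: · MOVCC
8: ✓ CMP  NZCV=0010
9: · MOVMI
10: ✓ MOVCS  r0←0x35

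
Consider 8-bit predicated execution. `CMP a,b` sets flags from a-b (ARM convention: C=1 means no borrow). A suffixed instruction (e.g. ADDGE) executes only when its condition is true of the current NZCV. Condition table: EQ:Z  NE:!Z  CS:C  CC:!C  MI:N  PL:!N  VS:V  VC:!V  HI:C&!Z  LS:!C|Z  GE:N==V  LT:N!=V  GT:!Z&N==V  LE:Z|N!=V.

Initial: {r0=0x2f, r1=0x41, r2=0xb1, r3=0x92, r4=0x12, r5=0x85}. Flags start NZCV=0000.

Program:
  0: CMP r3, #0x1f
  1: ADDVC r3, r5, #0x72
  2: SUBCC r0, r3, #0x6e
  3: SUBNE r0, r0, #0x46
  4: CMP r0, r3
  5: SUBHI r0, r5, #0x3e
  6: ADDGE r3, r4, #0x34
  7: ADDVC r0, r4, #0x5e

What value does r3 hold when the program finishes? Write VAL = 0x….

VAL = 0x46

0: ✓ CMP  NZCV=0011
1: · ADDVC
2: · SUBCC
3: ✓ SUBNE  r0←0xe9
4: ✓ CMP  NZCV=0010
5: ✓ SUBHI  r0←0x47
6: ✓ ADDGE  r3←0x46
7: ✓ ADDVC  r0←0x70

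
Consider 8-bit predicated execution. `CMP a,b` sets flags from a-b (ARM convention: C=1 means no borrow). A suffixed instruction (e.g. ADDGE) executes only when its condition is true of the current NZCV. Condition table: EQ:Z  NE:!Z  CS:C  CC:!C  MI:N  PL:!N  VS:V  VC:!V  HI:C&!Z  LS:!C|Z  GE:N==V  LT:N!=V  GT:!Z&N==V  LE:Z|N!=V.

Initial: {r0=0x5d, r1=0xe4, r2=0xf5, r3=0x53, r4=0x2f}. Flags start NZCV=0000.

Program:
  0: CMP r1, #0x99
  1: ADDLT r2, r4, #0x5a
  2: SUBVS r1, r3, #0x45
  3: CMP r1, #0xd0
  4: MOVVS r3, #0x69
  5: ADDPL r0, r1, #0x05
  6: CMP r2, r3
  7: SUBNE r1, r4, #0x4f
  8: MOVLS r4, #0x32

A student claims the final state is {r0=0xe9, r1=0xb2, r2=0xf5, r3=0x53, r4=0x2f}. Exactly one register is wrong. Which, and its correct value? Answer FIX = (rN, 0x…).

0: ✓ CMP  NZCV=0010
1: · ADDLT
2: · SUBVS
3: ✓ CMP  NZCV=0010
4: · MOVVS
5: ✓ ADDPL  r0←0xe9
6: ✓ CMP  NZCV=1010
7: ✓ SUBNE  r1←0xe0
8: · MOVLS

FIX = (r1, 0xe0)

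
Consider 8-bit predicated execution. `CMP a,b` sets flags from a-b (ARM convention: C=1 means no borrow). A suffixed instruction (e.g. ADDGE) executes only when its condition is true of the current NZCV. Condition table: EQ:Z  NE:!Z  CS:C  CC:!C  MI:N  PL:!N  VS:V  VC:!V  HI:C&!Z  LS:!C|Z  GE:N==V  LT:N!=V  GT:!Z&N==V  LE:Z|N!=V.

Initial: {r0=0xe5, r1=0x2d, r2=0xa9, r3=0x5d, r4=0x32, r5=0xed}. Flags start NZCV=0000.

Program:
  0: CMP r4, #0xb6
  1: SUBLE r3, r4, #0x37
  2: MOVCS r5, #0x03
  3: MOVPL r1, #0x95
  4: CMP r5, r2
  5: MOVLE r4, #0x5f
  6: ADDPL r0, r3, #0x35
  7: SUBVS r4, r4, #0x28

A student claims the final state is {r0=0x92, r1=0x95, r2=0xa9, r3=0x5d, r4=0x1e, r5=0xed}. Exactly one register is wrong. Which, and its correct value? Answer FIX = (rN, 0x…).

0: ✓ CMP  NZCV=0000
1: · SUBLE
2: · MOVCS
3: ✓ MOVPL  r1←0x95
4: ✓ CMP  NZCV=0010
5: · MOVLE
6: ✓ ADDPL  r0←0x92
7: · SUBVS

FIX = (r4, 0x32)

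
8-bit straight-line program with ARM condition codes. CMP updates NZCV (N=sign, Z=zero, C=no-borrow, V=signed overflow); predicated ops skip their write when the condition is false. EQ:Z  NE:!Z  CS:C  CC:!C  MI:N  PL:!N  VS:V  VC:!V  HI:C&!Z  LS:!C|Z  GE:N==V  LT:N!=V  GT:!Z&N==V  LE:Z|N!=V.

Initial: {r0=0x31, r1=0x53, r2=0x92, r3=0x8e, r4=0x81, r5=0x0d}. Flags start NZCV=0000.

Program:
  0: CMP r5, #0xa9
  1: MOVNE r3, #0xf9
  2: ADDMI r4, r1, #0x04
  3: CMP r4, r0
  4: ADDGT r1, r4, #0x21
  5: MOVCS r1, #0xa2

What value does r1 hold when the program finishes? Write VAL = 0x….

VAL = 0xa2

[0] flags=0000 → (cmp)
[1] flags=0000 NE?T → r3=0xf9
[2] flags=0000 MI?F → skip
[3] flags=0011 → (cmp)
[4] flags=0011 GT?F → skip
[5] flags=0011 CS?T → r1=0xa2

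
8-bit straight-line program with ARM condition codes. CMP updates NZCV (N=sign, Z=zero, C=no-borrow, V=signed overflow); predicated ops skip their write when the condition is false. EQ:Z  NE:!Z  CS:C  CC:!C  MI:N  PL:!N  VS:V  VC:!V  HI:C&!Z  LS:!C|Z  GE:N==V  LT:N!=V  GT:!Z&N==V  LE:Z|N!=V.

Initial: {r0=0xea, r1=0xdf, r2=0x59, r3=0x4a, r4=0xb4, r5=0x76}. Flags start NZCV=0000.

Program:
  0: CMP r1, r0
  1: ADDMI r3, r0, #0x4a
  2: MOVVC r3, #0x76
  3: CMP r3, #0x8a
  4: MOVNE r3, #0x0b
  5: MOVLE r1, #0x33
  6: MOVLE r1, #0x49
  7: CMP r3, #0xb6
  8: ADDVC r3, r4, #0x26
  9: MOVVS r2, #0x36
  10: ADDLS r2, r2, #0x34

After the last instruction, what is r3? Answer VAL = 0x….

VAL = 0xda

0: ✓ CMP  NZCV=1000
1: ✓ ADDMI  r3←0x34
2: ✓ MOVVC  r3←0x76
3: ✓ CMP  NZCV=1001
4: ✓ MOVNE  r3←0x0b
5: · MOVLE
6: · MOVLE
7: ✓ CMP  NZCV=0000
8: ✓ ADDVC  r3←0xda
9: · MOVVS
10: ✓ ADDLS  r2←0x8d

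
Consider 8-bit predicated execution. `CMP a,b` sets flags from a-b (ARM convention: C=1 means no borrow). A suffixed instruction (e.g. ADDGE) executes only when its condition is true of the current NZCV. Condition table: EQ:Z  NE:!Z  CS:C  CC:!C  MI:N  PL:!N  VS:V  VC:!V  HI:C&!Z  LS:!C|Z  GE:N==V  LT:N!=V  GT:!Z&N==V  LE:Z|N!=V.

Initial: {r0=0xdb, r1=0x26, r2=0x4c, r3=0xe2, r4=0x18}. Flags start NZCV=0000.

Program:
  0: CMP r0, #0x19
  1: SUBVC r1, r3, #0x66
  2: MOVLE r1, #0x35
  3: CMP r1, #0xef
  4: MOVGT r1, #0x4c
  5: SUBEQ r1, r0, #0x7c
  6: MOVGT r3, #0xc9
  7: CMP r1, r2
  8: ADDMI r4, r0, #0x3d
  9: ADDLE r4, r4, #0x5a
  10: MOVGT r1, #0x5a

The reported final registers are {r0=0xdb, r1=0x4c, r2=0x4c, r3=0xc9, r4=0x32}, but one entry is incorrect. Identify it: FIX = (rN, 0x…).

FIX = (r4, 0x72)

[0] flags=1010 → (cmp)
[1] flags=1010 VC?T → r1=0x7c
[2] flags=1010 LE?T → r1=0x35
[3] flags=0000 → (cmp)
[4] flags=0000 GT?T → r1=0x4c
[5] flags=0000 EQ?F → skip
[6] flags=0000 GT?T → r3=0xc9
[7] flags=0110 → (cmp)
[8] flags=0110 MI?F → skip
[9] flags=0110 LE?T → r4=0x72
[10] flags=0110 GT?F → skip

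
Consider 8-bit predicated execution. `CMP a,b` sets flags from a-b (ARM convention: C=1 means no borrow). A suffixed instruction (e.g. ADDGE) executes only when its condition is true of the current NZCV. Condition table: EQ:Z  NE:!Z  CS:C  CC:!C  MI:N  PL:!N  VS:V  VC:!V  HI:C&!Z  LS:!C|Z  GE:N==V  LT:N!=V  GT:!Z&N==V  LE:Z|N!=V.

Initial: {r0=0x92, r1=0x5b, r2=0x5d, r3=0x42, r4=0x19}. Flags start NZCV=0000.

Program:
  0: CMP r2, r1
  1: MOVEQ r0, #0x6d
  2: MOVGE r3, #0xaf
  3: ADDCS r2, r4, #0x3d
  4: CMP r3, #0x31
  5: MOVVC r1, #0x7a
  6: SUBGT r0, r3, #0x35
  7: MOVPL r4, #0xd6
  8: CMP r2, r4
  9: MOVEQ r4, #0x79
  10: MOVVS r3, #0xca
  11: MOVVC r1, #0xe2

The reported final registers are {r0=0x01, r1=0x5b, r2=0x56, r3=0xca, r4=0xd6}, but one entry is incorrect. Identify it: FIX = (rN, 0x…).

0: ✓ CMP  NZCV=0010
1: · MOVEQ
2: ✓ MOVGE  r3←0xaf
3: ✓ ADDCS  r2←0x56
4: ✓ CMP  NZCV=0011
5: · MOVVC
6: · SUBGT
7: ✓ MOVPL  r4←0xd6
8: ✓ CMP  NZCV=1001
9: · MOVEQ
10: ✓ MOVVS  r3←0xca
11: · MOVVC

FIX = (r0, 0x92)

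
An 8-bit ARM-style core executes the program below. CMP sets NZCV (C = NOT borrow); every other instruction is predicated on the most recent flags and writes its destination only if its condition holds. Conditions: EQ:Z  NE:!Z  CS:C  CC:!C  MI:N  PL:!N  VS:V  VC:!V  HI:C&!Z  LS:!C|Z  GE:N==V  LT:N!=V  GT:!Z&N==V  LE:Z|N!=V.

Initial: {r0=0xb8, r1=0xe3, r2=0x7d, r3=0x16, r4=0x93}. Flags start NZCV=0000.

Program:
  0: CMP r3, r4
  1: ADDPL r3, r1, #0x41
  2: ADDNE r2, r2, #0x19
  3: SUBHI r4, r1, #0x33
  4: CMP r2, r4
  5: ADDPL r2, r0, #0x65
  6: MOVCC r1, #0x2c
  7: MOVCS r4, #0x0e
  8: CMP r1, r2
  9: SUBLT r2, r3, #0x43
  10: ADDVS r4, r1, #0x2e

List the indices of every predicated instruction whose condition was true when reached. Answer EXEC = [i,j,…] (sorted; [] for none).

[0] flags=1001 → (cmp)
[1] flags=1001 PL?F → skip
[2] flags=1001 NE?T → r2=0x96
[3] flags=1001 HI?F → skip
[4] flags=0010 → (cmp)
[5] flags=0010 PL?T → r2=0x1d
[6] flags=0010 CC?F → skip
[7] flags=0010 CS?T → r4=0x0e
[8] flags=1010 → (cmp)
[9] flags=1010 LT?T → r2=0xd3
[10] flags=1010 VS?F → skip

EXEC = [2,5,7,9]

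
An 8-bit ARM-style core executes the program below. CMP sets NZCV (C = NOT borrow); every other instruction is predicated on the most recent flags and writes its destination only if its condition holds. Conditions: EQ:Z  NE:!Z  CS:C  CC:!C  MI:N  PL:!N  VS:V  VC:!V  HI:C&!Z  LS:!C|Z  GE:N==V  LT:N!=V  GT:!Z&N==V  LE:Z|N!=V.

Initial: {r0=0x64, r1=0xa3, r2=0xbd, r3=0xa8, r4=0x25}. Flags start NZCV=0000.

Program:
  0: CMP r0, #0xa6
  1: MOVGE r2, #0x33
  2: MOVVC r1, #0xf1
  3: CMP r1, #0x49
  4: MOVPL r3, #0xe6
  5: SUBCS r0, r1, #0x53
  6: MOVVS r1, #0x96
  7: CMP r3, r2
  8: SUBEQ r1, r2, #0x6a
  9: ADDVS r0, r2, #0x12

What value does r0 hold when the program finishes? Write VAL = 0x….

[0] flags=1001 → (cmp)
[1] flags=1001 GE?T → r2=0x33
[2] flags=1001 VC?F → skip
[3] flags=0011 → (cmp)
[4] flags=0011 PL?T → r3=0xe6
[5] flags=0011 CS?T → r0=0x50
[6] flags=0011 VS?T → r1=0x96
[7] flags=1010 → (cmp)
[8] flags=1010 EQ?F → skip
[9] flags=1010 VS?F → skip

VAL = 0x50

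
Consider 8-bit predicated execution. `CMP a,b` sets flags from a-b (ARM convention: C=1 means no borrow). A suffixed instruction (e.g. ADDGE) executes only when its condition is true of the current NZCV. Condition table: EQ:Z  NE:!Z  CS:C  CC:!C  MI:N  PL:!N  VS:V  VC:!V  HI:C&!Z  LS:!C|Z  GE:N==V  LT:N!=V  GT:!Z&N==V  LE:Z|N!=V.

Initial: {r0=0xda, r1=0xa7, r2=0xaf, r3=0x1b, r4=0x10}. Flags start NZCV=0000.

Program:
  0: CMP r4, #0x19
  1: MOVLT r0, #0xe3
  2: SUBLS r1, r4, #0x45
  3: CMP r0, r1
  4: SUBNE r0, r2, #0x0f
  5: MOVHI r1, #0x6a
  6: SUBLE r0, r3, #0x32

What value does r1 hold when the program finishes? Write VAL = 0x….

VAL = 0x6a

[0] flags=1000 → (cmp)
[1] flags=1000 LT?T → r0=0xe3
[2] flags=1000 LS?T → r1=0xcb
[3] flags=0010 → (cmp)
[4] flags=0010 NE?T → r0=0xa0
[5] flags=0010 HI?T → r1=0x6a
[6] flags=0010 LE?F → skip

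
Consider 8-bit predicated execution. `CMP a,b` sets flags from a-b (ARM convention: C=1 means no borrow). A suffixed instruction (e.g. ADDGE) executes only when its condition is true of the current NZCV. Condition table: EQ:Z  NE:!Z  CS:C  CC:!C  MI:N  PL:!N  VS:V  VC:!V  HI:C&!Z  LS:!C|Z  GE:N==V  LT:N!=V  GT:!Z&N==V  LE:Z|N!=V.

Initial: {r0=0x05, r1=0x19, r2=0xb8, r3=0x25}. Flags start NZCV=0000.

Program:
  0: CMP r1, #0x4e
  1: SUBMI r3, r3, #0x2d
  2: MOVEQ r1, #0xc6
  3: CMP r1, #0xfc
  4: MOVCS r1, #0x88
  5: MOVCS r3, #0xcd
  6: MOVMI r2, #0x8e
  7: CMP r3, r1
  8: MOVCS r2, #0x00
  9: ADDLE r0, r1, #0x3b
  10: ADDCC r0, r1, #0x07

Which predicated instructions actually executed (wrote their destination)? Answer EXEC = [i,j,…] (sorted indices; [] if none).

EXEC = [1,8,9]

0: ✓ CMP  NZCV=1000
1: ✓ SUBMI  r3←0xf8
2: · MOVEQ
3: ✓ CMP  NZCV=0000
4: · MOVCS
5: · MOVCS
6: · MOVMI
7: ✓ CMP  NZCV=1010
8: ✓ MOVCS  r2←0x00
9: ✓ ADDLE  r0←0x54
10: · ADDCC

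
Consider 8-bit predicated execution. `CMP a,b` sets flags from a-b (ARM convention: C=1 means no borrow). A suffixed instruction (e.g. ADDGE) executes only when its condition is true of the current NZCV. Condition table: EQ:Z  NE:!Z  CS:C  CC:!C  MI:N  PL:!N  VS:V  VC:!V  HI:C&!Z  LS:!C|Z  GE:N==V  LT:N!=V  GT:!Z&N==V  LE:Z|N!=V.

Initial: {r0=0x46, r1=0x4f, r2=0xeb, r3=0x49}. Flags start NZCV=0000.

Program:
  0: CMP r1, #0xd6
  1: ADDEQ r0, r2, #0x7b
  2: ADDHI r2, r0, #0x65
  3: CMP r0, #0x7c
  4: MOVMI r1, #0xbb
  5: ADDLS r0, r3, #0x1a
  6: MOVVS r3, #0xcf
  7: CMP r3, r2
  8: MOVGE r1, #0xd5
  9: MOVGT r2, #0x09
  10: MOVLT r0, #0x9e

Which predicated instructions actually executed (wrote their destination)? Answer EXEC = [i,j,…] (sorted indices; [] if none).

EXEC = [4,5,8,9]

0: ✓ CMP  NZCV=0000
1: · ADDEQ
2: · ADDHI
3: ✓ CMP  NZCV=1000
4: ✓ MOVMI  r1←0xbb
5: ✓ ADDLS  r0←0x63
6: · MOVVS
7: ✓ CMP  NZCV=0000
8: ✓ MOVGE  r1←0xd5
9: ✓ MOVGT  r2←0x09
10: · MOVLT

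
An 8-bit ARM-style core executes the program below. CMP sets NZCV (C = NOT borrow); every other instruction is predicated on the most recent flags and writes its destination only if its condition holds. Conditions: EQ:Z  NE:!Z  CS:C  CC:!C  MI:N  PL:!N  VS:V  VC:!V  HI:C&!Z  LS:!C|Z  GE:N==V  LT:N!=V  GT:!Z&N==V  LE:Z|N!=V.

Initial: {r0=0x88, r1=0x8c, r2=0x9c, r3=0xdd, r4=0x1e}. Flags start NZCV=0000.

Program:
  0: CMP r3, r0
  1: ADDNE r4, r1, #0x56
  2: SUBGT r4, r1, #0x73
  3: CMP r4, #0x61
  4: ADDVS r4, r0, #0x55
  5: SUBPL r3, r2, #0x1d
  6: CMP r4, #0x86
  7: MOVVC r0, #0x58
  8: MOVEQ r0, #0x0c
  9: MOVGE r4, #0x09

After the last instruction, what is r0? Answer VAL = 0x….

[0] flags=0010 → (cmp)
[1] flags=0010 NE?T → r4=0xe2
[2] flags=0010 GT?T → r4=0x19
[3] flags=1000 → (cmp)
[4] flags=1000 VS?F → skip
[5] flags=1000 PL?F → skip
[6] flags=1001 → (cmp)
[7] flags=1001 VC?F → skip
[8] flags=1001 EQ?F → skip
[9] flags=1001 GE?T → r4=0x09

VAL = 0x88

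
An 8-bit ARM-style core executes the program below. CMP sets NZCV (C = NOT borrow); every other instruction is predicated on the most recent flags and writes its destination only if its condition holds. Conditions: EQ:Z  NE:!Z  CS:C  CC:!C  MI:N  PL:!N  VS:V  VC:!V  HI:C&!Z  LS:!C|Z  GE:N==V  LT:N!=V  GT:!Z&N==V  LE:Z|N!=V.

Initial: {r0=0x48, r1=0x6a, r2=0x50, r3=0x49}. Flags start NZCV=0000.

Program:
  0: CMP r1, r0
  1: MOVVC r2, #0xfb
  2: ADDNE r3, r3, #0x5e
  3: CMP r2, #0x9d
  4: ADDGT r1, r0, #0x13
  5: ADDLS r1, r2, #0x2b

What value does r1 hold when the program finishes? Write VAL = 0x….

VAL = 0x5b

0: ✓ CMP  NZCV=0010
1: ✓ MOVVC  r2←0xfb
2: ✓ ADDNE  r3←0xa7
3: ✓ CMP  NZCV=0010
4: ✓ ADDGT  r1←0x5b
5: · ADDLS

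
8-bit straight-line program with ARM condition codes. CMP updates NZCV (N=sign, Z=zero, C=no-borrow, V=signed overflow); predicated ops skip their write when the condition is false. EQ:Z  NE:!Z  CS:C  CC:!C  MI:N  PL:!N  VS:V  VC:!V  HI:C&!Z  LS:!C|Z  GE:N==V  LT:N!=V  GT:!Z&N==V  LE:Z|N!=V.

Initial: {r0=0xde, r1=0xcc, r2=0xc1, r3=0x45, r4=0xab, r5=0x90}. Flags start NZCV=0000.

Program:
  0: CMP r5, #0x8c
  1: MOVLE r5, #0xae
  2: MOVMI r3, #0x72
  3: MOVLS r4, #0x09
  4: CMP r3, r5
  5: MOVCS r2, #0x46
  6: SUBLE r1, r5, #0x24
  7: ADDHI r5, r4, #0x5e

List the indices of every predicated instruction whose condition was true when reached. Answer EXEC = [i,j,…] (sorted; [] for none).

EXEC = []

0: ✓ CMP  NZCV=0010
1: · MOVLE
2: · MOVMI
3: · MOVLS
4: ✓ CMP  NZCV=1001
5: · MOVCS
6: · SUBLE
7: · ADDHI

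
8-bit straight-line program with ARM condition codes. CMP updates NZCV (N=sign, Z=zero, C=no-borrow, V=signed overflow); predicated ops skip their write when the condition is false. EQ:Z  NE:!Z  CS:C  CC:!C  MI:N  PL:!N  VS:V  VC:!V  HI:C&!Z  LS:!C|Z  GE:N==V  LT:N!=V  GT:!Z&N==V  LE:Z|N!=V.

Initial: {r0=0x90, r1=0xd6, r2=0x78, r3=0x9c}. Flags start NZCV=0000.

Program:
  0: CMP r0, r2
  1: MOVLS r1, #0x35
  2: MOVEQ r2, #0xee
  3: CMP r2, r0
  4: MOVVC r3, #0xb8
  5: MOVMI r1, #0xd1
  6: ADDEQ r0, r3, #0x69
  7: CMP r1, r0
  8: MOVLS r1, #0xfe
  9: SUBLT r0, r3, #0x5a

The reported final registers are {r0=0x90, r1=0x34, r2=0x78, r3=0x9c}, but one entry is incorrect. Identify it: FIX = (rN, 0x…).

0: ✓ CMP  NZCV=0011
1: · MOVLS
2: · MOVEQ
3: ✓ CMP  NZCV=1001
4: · MOVVC
5: ✓ MOVMI  r1←0xd1
6: · ADDEQ
7: ✓ CMP  NZCV=0010
8: · MOVLS
9: · SUBLT

FIX = (r1, 0xd1)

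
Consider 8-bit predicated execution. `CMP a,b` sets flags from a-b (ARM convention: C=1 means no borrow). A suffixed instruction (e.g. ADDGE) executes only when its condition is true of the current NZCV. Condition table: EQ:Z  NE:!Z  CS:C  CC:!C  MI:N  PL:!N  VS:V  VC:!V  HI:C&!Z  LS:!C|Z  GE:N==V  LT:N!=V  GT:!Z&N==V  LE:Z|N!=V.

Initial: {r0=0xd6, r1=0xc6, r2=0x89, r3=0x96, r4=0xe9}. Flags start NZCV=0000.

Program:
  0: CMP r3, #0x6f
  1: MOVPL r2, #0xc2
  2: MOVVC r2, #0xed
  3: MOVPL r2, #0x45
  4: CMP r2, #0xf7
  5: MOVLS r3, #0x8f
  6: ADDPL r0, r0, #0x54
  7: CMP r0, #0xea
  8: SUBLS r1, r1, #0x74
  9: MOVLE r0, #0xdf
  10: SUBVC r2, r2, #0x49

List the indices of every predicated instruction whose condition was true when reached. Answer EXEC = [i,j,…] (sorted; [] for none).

[0] flags=0011 → (cmp)
[1] flags=0011 PL?T → r2=0xc2
[2] flags=0011 VC?F → skip
[3] flags=0011 PL?T → r2=0x45
[4] flags=0000 → (cmp)
[5] flags=0000 LS?T → r3=0x8f
[6] flags=0000 PL?T → r0=0x2a
[7] flags=0000 → (cmp)
[8] flags=0000 LS?T → r1=0x52
[9] flags=0000 LE?F → skip
[10] flags=0000 VC?T → r2=0xfc

EXEC = [1,3,5,6,8,10]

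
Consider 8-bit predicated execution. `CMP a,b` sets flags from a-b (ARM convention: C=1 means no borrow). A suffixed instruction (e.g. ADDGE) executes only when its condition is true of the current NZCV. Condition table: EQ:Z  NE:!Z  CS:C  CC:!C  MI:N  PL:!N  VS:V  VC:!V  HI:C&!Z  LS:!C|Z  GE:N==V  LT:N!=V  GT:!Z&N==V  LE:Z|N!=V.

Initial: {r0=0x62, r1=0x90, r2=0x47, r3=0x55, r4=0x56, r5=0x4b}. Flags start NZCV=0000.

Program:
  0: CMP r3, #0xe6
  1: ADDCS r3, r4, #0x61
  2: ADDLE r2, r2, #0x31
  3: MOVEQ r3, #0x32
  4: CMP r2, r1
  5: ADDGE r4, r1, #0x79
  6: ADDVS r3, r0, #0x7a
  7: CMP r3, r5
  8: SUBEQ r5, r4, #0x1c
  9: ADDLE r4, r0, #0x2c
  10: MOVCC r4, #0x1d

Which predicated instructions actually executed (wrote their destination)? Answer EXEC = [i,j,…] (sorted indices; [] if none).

0: ✓ CMP  NZCV=0000
1: · ADDCS
2: · ADDLE
3: · MOVEQ
4: ✓ CMP  NZCV=1001
5: ✓ ADDGE  r4←0x09
6: ✓ ADDVS  r3←0xdc
7: ✓ CMP  NZCV=1010
8: · SUBEQ
9: ✓ ADDLE  r4←0x8e
10: · MOVCC

EXEC = [5,6,9]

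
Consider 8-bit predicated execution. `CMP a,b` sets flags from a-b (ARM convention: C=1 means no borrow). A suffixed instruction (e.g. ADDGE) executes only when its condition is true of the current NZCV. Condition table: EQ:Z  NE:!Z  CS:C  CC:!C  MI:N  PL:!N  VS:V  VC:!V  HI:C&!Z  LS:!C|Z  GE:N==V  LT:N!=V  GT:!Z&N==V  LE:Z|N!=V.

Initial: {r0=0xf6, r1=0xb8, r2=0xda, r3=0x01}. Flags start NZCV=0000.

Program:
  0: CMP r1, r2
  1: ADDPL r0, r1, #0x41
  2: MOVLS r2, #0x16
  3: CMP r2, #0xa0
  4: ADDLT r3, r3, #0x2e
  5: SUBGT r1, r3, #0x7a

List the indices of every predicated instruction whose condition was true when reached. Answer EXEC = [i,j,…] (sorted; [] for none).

0: ✓ CMP  NZCV=1000
1: · ADDPL
2: ✓ MOVLS  r2←0x16
3: ✓ CMP  NZCV=0000
4: · ADDLT
5: ✓ SUBGT  r1←0x87

EXEC = [2,5]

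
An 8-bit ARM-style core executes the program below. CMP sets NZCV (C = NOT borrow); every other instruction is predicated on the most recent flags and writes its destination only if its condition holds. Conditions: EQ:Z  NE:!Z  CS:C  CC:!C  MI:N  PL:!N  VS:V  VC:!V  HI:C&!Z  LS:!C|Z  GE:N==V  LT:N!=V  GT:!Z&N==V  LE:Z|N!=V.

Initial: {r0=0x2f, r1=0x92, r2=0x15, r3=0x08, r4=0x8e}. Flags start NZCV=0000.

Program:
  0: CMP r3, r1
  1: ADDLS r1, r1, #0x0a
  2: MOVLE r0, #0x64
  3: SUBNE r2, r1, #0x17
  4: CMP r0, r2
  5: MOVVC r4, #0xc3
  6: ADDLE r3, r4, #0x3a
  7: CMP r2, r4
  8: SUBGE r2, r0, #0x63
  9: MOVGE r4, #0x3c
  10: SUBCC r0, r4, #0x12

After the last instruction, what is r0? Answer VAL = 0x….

[0] flags=0000 → (cmp)
[1] flags=0000 LS?T → r1=0x9c
[2] flags=0000 LE?F → skip
[3] flags=0000 NE?T → r2=0x85
[4] flags=1001 → (cmp)
[5] flags=1001 VC?F → skip
[6] flags=1001 LE?F → skip
[7] flags=1000 → (cmp)
[8] flags=1000 GE?F → skip
[9] flags=1000 GE?F → skip
[10] flags=1000 CC?T → r0=0x7c

VAL = 0x7c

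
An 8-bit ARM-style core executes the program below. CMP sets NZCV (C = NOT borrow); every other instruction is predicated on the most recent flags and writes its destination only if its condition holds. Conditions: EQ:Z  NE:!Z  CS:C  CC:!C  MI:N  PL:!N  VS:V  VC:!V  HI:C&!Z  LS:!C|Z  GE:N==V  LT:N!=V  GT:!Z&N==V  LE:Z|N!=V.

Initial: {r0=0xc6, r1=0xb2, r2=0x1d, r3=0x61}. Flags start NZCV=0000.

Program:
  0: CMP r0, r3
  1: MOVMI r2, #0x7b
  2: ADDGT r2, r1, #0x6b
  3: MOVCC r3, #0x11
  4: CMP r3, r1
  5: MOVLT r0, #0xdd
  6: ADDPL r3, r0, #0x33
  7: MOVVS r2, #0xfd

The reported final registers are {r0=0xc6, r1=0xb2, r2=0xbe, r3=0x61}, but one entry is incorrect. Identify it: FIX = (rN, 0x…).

0: ✓ CMP  NZCV=0011
1: · MOVMI
2: · ADDGT
3: · MOVCC
4: ✓ CMP  NZCV=1001
5: · MOVLT
6: · ADDPL
7: ✓ MOVVS  r2←0xfd

FIX = (r2, 0xfd)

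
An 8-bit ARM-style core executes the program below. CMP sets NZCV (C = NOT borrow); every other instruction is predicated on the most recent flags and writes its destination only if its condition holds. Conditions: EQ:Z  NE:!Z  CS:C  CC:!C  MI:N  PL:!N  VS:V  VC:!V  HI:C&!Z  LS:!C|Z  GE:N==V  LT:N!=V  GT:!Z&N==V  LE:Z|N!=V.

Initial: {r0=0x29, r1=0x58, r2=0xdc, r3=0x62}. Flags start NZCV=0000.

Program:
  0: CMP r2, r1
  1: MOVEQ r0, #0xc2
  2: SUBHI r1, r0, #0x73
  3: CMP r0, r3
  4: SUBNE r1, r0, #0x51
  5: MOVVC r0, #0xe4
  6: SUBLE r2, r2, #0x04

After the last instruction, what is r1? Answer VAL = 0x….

VAL = 0xd8

[0] flags=1010 → (cmp)
[1] flags=1010 EQ?F → skip
[2] flags=1010 HI?T → r1=0xb6
[3] flags=1000 → (cmp)
[4] flags=1000 NE?T → r1=0xd8
[5] flags=1000 VC?T → r0=0xe4
[6] flags=1000 LE?T → r2=0xd8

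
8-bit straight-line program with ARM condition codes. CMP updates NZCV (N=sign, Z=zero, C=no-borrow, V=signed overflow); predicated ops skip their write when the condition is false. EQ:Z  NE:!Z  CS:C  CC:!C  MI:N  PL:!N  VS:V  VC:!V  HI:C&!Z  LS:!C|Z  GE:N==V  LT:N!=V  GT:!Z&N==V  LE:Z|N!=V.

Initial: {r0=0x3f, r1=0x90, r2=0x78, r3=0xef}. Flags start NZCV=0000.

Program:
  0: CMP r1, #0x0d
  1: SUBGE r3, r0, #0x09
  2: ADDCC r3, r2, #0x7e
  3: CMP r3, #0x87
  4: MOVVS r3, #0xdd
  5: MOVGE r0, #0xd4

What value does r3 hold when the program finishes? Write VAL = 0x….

[0] flags=1010 → (cmp)
[1] flags=1010 GE?F → skip
[2] flags=1010 CC?F → skip
[3] flags=0010 → (cmp)
[4] flags=0010 VS?F → skip
[5] flags=0010 GE?T → r0=0xd4

VAL = 0xef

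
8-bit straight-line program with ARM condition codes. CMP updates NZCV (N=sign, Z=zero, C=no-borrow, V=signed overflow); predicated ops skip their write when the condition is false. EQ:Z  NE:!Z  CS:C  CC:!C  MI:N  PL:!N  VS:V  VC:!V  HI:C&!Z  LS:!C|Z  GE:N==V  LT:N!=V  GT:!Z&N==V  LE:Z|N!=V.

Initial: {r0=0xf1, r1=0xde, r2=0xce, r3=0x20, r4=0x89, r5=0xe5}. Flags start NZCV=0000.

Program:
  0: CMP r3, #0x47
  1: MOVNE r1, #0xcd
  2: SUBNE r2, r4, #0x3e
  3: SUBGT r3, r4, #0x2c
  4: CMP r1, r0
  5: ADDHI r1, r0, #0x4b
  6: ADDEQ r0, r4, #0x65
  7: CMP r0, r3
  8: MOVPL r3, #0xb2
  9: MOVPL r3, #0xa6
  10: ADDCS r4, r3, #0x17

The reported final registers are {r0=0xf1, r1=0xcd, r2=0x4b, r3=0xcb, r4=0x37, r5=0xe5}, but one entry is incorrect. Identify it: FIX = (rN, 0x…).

0: ✓ CMP  NZCV=1000
1: ✓ MOVNE  r1←0xcd
2: ✓ SUBNE  r2←0x4b
3: · SUBGT
4: ✓ CMP  NZCV=1000
5: · ADDHI
6: · ADDEQ
7: ✓ CMP  NZCV=1010
8: · MOVPL
9: · MOVPL
10: ✓ ADDCS  r4←0x37

FIX = (r3, 0x20)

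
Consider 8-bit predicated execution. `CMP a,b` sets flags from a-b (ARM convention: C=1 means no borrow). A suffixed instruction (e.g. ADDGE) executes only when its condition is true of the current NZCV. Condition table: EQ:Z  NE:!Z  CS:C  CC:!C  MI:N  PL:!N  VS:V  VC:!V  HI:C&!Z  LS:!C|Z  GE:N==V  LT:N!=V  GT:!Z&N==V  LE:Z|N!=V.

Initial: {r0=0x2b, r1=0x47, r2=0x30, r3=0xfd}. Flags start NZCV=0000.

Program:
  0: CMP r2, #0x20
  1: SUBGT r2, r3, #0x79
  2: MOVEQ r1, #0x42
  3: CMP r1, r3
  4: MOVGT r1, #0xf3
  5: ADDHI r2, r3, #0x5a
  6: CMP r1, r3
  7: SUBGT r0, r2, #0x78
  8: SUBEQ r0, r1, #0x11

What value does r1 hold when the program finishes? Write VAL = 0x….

0: ✓ CMP  NZCV=0010
1: ✓ SUBGT  r2←0x84
2: · MOVEQ
3: ✓ CMP  NZCV=0000
4: ✓ MOVGT  r1←0xf3
5: · ADDHI
6: ✓ CMP  NZCV=1000
7: · SUBGT
8: · SUBEQ

VAL = 0xf3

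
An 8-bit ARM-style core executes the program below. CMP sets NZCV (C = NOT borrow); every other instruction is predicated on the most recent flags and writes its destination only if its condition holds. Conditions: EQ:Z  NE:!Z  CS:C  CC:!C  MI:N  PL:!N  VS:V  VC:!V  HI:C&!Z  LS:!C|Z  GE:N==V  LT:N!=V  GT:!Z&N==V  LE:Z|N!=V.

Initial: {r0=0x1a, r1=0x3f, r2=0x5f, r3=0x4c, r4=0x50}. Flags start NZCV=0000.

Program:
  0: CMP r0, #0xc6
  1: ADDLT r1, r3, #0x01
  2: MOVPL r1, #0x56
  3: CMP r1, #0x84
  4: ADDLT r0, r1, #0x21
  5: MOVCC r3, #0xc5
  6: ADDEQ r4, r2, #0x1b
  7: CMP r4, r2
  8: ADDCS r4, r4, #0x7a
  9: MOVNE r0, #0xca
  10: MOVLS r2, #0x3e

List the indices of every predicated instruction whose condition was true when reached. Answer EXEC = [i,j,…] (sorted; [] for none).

EXEC = [2,5,9,10]

0: ✓ CMP  NZCV=0000
1: · ADDLT
2: ✓ MOVPL  r1←0x56
3: ✓ CMP  NZCV=1001
4: · ADDLT
5: ✓ MOVCC  r3←0xc5
6: · ADDEQ
7: ✓ CMP  NZCV=1000
8: · ADDCS
9: ✓ MOVNE  r0←0xca
10: ✓ MOVLS  r2←0x3e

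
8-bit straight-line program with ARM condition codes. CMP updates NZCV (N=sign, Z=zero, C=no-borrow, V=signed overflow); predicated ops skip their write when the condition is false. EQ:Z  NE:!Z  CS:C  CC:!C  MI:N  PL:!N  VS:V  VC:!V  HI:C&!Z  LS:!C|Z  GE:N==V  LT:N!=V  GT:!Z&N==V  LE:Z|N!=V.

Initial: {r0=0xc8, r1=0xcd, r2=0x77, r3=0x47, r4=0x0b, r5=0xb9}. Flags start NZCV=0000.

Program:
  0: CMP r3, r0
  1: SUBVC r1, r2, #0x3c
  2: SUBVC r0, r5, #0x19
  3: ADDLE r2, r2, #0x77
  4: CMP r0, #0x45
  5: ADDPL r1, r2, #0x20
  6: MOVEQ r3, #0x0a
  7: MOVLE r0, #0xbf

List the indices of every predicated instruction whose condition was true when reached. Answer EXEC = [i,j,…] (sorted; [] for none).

0: ✓ CMP  NZCV=0000
1: ✓ SUBVC  r1←0x3b
2: ✓ SUBVC  r0←0xa0
3: · ADDLE
4: ✓ CMP  NZCV=0011
5: ✓ ADDPL  r1←0x97
6: · MOVEQ
7: ✓ MOVLE  r0←0xbf

EXEC = [1,2,5,7]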